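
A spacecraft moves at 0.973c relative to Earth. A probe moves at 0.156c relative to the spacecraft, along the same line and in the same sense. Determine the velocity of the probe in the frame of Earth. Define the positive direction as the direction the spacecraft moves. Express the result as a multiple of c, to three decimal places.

With v = 0.973 and u' = 0.156 (in units of c),
u = (u' + v)/(1 + u'v/c²):
u = (0.156 + 0.973) / (1 + 0.156·0.973) = 1.1290/1.1518 = 0.9802

0.980c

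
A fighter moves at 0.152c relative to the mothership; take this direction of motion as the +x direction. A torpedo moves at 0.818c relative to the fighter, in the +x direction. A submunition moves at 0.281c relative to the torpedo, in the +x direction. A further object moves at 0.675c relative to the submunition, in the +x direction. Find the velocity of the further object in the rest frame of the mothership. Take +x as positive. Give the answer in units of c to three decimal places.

0.984c

Apply u = (u' + v)/(1 + u'v/c²) successively, working outward toward the mothership.
Start: velocity of the fighter relative to the mothership = 0.1520c.
Compose with the torpedo (u' = 0.818 in the fighter frame): u_1 = (0.818 + 0.152) / (1 + 0.818·0.152) = 0.9700/1.1243 = 0.8627.
Compose with the submunition (u' = 0.281 in the torpedo frame): u_2 = (0.281 + 0.863) / (1 + 0.281·0.863) = 1.1437/1.2424 = 0.9206.
Compose with the further object (u' = 0.675 in the submunition frame): u_3 = (0.675 + 0.921) / (1 + 0.675·0.921) = 1.5956/1.6214 = 0.9841.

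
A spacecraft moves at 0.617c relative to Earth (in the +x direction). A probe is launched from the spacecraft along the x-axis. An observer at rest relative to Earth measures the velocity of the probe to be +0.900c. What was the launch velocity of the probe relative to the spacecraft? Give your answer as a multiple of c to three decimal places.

Invert the composition law: u' = (u − v)/(1 − uv/c²).
u' = (0.900 − 0.617) / (1 − (0.900)(0.617)) = 0.2830/0.4447 = 0.6364.

+0.636c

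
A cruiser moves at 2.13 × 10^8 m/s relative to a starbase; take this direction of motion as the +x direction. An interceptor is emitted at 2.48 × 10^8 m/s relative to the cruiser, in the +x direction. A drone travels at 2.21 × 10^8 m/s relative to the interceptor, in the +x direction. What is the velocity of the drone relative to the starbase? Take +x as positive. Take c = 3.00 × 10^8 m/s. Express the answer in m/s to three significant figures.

Apply u = (u' + v)/(1 + u'v/c²) successively, working outward toward the starbase.
(Dividing each given speed by c = 3.00 × 10^8 m/s to work in units of c.)
Start: velocity of the cruiser relative to the starbase = 0.7100c.
Compose with the interceptor (u' = 0.827 in the cruiser frame): u_1 = (0.827 + 0.710) / (1 + 0.827·0.710) = 1.5367/1.5869 = 0.9683.
Compose with the drone (u' = 0.737 in the interceptor frame): u_2 = (0.737 + 0.968) / (1 + 0.737·0.968) = 1.7050/1.7133 = 0.9951.
So u = 0.9951 × 3.00 × 10^8 m/s.

2.99 × 10^8 m/s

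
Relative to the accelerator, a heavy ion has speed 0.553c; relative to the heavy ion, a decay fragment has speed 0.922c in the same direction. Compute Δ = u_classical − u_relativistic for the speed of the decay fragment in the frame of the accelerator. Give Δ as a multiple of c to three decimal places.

Galilean: u_cl = 0.922 + 0.553 = 1.4750.
Relativistic: u_rel = (0.922 + 0.553) / (1 + 0.922·0.553) = 1.4750/1.5099 = 0.9769.
Δ = 1.4750 − 0.9769 = 0.4981.
(The classical prediction exceeds c; the relativistic result does not.)

Δ = 0.498c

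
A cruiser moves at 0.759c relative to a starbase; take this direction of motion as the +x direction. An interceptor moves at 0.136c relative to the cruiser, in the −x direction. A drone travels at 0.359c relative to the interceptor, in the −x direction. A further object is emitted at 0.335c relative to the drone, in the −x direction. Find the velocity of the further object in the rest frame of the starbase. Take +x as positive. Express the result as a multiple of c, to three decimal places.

+0.132c

Apply u = (u' + v)/(1 + u'v/c²) successively, working outward toward the starbase.
Start: velocity of the cruiser relative to the starbase = 0.7590c.
Compose with the interceptor (u' = -0.136 in the cruiser frame): u_1 = (-0.136 + 0.759) / (1 + (-0.136)·0.759) = 0.6230/0.8968 = 0.6947.
Compose with the drone (u' = -0.359 in the interceptor frame): u_2 = (-0.359 + 0.695) / (1 + (-0.359)·0.695) = 0.3357/0.7506 = 0.4473.
Compose with the further object (u' = -0.335 in the drone frame): u_3 = (-0.335 + 0.447) / (1 + (-0.335)·0.447) = 0.1123/0.8502 = 0.1320.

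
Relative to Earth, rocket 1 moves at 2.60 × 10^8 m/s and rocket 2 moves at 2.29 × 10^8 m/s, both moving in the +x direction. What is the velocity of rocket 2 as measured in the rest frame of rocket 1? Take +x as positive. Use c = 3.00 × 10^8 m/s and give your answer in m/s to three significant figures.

-9.16 × 10^7 m/s

β_A = 0.867, β_B = 0.763 (dividing each by c = 3.00 × 10^8 m/s).
Transform to A's frame with the inverse velocity-addition law: u' = (u − v)/(1 − uv/c²), taking u = β_B and v = β_A.
u' = (0.763 − 0.867) / (1 − (0.867)(0.763)) = -0.1033/0.3384 = -0.3053.
u' = -0.3053 × 3.00 × 10^8 m/s.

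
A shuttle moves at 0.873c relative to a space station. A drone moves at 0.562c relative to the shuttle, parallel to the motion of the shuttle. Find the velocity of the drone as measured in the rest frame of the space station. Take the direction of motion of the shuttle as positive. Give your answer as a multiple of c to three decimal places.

0.963c

With v = 0.873 and u' = 0.562 (in units of c),
u = (u' + v)/(1 + u'v/c²):
u = (0.562 + 0.873) / (1 + 0.562·0.873) = 1.4350/1.4906 = 0.9627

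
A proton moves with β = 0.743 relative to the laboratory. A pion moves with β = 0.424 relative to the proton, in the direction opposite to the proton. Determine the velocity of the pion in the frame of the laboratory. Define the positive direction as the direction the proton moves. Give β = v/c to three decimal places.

With v = 0.743 and u' = -0.424 (in units of c),
u = (u' + v)/(1 + u'v/c²):
u = (-0.424 + 0.743) / (1 + (-0.424)·0.743) = 0.3190/0.6850 = 0.4657

β = +0.466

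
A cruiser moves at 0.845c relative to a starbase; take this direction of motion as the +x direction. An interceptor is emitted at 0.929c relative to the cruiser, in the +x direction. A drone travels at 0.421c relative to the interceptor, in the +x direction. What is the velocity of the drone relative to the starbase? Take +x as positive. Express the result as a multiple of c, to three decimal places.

Apply u = (u' + v)/(1 + u'v/c²) successively, working outward toward the starbase.
Start: velocity of the cruiser relative to the starbase = 0.8450c.
Compose with the interceptor (u' = 0.929 in the cruiser frame): u_1 = (0.929 + 0.845) / (1 + 0.929·0.845) = 1.7740/1.7850 = 0.9938.
Compose with the drone (u' = 0.421 in the interceptor frame): u_2 = (0.421 + 0.994) / (1 + 0.421·0.994) = 1.4148/1.4184 = 0.9975.

0.997c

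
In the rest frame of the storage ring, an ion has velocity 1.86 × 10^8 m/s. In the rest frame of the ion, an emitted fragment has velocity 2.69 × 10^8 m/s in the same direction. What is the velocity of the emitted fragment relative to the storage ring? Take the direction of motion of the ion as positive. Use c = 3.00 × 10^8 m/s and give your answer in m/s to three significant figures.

In units of c (dividing by 3.00 × 10^8 m/s): v = 0.620, u' = 0.897.
u = (u' + v)/(1 + u'v/c²):
u = (0.897 + 0.620) / (1 + 0.897·0.620) = 1.5167/1.5559 = 0.9748
(Galilean addition would give +1.517c, exceeding c.)
Converting back: u = 0.9748 × 3.00 × 10^8 m/s.

2.92 × 10^8 m/s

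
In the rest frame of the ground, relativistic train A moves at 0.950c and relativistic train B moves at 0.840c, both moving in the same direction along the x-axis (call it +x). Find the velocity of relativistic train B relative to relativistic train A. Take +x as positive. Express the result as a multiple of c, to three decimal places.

-0.545c

β_A = 0.950, β_B = 0.840.
Transform to A's frame with the inverse velocity-addition law: u' = (u − v)/(1 − uv/c²), taking u = β_B and v = β_A.
u' = (0.840 − 0.950) / (1 − (0.950)(0.840)) = -0.1100/0.2020 = -0.5446.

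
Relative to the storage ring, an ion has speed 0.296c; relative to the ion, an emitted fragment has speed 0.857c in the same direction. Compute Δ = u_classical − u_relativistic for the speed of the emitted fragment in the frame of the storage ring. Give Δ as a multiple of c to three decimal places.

Δ = 0.233c

Galilean: u_cl = 0.857 + 0.296 = 1.1530.
Relativistic: u_rel = (0.857 + 0.296) / (1 + 0.857·0.296) = 1.1530/1.2537 = 0.9197.
Δ = 1.1530 − 0.9197 = 0.2333.
(The classical prediction exceeds c; the relativistic result does not.)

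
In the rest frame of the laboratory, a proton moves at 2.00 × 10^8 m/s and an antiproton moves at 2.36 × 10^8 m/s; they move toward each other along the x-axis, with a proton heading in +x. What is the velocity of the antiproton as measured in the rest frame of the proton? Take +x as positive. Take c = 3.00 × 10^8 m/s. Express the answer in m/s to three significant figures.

β_A = 0.667, β_B = -0.787 (dividing each by c = 3.00 × 10^8 m/s).
Transform to A's frame with the inverse velocity-addition law: u' = (u − v)/(1 − uv/c²), taking u = β_B and v = β_A.
u' = (-0.787 − 0.667) / (1 − (0.667)(-0.787)) = -1.4533/1.5244 = -0.9534.
u' = -0.9534 × 3.00 × 10^8 m/s.

-2.86 × 10^8 m/s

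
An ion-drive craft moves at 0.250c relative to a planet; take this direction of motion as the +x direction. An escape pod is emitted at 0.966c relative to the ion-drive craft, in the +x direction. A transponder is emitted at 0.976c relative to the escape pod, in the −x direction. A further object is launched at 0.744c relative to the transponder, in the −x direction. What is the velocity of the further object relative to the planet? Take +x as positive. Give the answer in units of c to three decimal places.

-0.707c

Apply u = (u' + v)/(1 + u'v/c²) successively, working outward toward the planet.
Start: velocity of the ion-drive craft relative to the planet = 0.2500c.
Compose with the escape pod (u' = 0.966 in the ion-drive craft frame): u_1 = (0.966 + 0.250) / (1 + 0.966·0.250) = 1.2160/1.2415 = 0.9795.
Compose with the transponder (u' = -0.976 in the escape pod frame): u_2 = (-0.976 + 0.979) / (1 + (-0.976)·0.979) = 0.0035/0.0440 = 0.0786.
Compose with the further object (u' = -0.744 in the transponder frame): u_3 = (-0.744 + 0.079) / (1 + (-0.744)·0.079) = -0.6654/0.9416 = -0.7067.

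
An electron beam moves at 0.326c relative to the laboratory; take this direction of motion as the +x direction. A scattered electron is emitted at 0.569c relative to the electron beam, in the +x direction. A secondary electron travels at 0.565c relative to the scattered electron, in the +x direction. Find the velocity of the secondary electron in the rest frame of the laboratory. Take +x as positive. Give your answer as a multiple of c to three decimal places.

0.925c

Apply u = (u' + v)/(1 + u'v/c²) successively, working outward toward the laboratory.
Start: velocity of the electron beam relative to the laboratory = 0.3260c.
Compose with the scattered electron (u' = 0.569 in the electron beam frame): u_1 = (0.569 + 0.326) / (1 + 0.569·0.326) = 0.8950/1.1855 = 0.7550.
Compose with the secondary electron (u' = 0.565 in the scattered electron frame): u_2 = (0.565 + 0.755) / (1 + 0.565·0.755) = 1.3200/1.4266 = 0.9253.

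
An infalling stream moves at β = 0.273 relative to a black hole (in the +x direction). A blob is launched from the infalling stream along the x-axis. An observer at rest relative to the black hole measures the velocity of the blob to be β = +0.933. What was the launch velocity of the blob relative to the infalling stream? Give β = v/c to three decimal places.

Invert the composition law: u' = (u − v)/(1 − uv/c²).
u' = (0.933 − 0.273) / (1 − (0.933)(0.273)) = 0.6600/0.7453 = 0.8856.

β = +0.886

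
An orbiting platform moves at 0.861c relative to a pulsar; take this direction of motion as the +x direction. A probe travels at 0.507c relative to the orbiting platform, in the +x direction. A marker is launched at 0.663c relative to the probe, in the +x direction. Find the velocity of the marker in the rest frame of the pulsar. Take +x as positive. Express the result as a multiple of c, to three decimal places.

Apply u = (u' + v)/(1 + u'v/c²) successively, working outward toward the pulsar.
Start: velocity of the orbiting platform relative to the pulsar = 0.8610c.
Compose with the probe (u' = 0.507 in the orbiting platform frame): u_1 = (0.507 + 0.861) / (1 + 0.507·0.861) = 1.3680/1.4365 = 0.9523.
Compose with the marker (u' = 0.663 in the probe frame): u_2 = (0.663 + 0.952) / (1 + 0.663·0.952) = 1.6153/1.6314 = 0.9901.

0.990c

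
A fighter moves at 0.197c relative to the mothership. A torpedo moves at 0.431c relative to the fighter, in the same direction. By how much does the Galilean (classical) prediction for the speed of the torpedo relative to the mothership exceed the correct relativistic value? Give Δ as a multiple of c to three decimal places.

Galilean: u_cl = 0.431 + 0.197 = 0.6280.
Relativistic: u_rel = (0.431 + 0.197) / (1 + 0.431·0.197) = 0.6280/1.0849 = 0.5789.
Δ = 0.6280 − 0.5789 = 0.0491.

Δ = 0.049c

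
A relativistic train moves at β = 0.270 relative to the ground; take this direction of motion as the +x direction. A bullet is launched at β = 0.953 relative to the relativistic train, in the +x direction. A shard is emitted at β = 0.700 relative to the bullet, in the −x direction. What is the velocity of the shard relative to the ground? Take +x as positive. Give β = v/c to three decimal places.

Apply u = (u' + v)/(1 + u'v/c²) successively, working outward toward the ground.
Start: velocity of the relativistic train relative to the ground = 0.2700c.
Compose with the bullet (u' = 0.953 in the relativistic train frame): u_1 = (0.953 + 0.270) / (1 + 0.953·0.270) = 1.2230/1.2573 = 0.9727.
Compose with the shard (u' = -0.700 in the bullet frame): u_2 = (-0.700 + 0.973) / (1 + (-0.700)·0.973) = 0.2727/0.3191 = 0.8546.

β = +0.855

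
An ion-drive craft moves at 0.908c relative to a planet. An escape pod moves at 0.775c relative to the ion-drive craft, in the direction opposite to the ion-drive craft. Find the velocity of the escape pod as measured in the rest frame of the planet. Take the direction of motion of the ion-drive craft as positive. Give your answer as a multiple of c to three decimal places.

With v = 0.908 and u' = -0.775 (in units of c),
u = (u' + v)/(1 + u'v/c²):
u = (-0.775 + 0.908) / (1 + (-0.775)·0.908) = 0.1330/0.2963 = 0.4489

+0.449c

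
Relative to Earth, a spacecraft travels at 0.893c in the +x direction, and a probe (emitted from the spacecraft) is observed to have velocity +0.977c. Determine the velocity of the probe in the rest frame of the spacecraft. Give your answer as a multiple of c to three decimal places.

Invert the composition law: u' = (u − v)/(1 − uv/c²).
u' = (0.977 − 0.893) / (1 − (0.977)(0.893)) = 0.0840/0.1275 = 0.6586.

+0.659c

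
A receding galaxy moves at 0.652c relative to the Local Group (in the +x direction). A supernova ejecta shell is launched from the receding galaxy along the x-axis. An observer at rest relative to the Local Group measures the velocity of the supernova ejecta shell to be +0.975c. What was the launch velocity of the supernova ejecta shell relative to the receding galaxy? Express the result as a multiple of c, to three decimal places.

+0.887c

Invert the composition law: u' = (u − v)/(1 − uv/c²).
u' = (0.975 − 0.652) / (1 − (0.975)(0.652)) = 0.3230/0.3643 = 0.8866.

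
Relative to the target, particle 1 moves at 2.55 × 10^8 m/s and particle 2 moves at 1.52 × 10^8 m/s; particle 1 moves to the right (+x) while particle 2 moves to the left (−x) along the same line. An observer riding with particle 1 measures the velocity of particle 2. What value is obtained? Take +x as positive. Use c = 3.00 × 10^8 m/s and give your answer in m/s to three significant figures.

-2.84 × 10^8 m/s

β_A = 0.850, β_B = -0.507 (dividing each by c = 3.00 × 10^8 m/s).
Transform to A's frame with the inverse velocity-addition law: u' = (u − v)/(1 − uv/c²), taking u = β_B and v = β_A.
u' = (-0.507 − 0.850) / (1 − (0.850)(-0.507)) = -1.3567/1.4307 = -0.9483.
u' = -0.9483 × 3.00 × 10^8 m/s.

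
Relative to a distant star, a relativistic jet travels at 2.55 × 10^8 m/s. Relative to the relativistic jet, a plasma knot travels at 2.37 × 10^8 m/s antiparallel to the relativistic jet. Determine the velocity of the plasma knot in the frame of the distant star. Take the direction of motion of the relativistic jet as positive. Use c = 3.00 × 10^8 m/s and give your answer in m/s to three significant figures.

+5.48 × 10^7 m/s

In units of c (dividing by 3.00 × 10^8 m/s): v = 0.850, u' = -0.790.
u = (u' + v)/(1 + u'v/c²):
u = (-0.790 + 0.850) / (1 + (-0.790)·0.850) = 0.0600/0.3285 = 0.1826
Converting back: u = 0.1826 × 3.00 × 10^8 m/s.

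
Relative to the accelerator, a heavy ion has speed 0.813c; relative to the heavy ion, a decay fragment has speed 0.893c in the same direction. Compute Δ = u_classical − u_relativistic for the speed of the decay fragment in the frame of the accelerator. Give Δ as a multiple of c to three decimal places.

Δ = 0.718c

Galilean: u_cl = 0.893 + 0.813 = 1.7060.
Relativistic: u_rel = (0.893 + 0.813) / (1 + 0.893·0.813) = 1.7060/1.7260 = 0.9884.
Δ = 1.7060 − 0.9884 = 0.7176.
(The classical prediction exceeds c; the relativistic result does not.)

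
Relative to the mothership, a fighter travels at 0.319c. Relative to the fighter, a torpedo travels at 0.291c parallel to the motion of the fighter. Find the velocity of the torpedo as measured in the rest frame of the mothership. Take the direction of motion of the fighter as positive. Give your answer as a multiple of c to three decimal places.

With v = 0.319 and u' = 0.291 (in units of c),
u = (u' + v)/(1 + u'v/c²):
u = (0.291 + 0.319) / (1 + 0.291·0.319) = 0.6100/1.0928 = 0.5582
(Galilean addition would give +0.610c.)

0.558c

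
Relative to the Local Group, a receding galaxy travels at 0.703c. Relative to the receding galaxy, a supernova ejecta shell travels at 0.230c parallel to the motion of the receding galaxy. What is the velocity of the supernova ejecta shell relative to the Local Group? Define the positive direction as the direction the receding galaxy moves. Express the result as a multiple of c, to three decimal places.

0.803c

With v = 0.703 and u' = 0.230 (in units of c),
u = (u' + v)/(1 + u'v/c²):
u = (0.230 + 0.703) / (1 + 0.230·0.703) = 0.9330/1.1617 = 0.8031
(Galilean addition would give +0.933c.)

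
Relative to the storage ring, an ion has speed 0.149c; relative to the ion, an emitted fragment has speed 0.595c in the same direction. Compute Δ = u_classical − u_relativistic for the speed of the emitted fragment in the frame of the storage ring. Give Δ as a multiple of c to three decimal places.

Galilean: u_cl = 0.595 + 0.149 = 0.7440.
Relativistic: u_rel = (0.595 + 0.149) / (1 + 0.595·0.149) = 0.7440/1.0887 = 0.6834.
Δ = 0.7440 − 0.6834 = 0.0606.

Δ = 0.061c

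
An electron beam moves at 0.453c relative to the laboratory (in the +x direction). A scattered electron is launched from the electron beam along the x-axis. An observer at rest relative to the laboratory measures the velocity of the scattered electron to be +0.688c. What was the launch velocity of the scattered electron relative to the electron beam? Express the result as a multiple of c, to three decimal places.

Invert the composition law: u' = (u − v)/(1 − uv/c²).
u' = (0.688 − 0.453) / (1 − (0.688)(0.453)) = 0.2350/0.6883 = 0.3414.

+0.341c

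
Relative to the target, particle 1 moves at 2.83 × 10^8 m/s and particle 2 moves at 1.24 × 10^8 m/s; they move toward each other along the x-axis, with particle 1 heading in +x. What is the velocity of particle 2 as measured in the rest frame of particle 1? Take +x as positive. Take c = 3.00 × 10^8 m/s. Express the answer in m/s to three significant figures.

-2.93 × 10^8 m/s

β_A = 0.943, β_B = -0.413 (dividing each by c = 3.00 × 10^8 m/s).
Transform to A's frame with the inverse velocity-addition law: u' = (u − v)/(1 − uv/c²), taking u = β_B and v = β_A.
u' = (-0.413 − 0.943) / (1 − (0.943)(-0.413)) = -1.3567/1.3899 = -0.9761.
u' = -0.9761 × 3.00 × 10^8 m/s.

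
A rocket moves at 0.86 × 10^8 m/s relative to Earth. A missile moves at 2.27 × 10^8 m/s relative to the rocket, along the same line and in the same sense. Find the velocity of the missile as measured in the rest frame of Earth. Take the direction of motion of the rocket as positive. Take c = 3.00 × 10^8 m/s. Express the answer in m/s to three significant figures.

In units of c (dividing by 3.00 × 10^8 m/s): v = 0.287, u' = 0.757.
u = (u' + v)/(1 + u'v/c²):
u = (0.757 + 0.287) / (1 + 0.757·0.287) = 1.0433/1.2169 = 0.8574
Converting back: u = 0.8574 × 3.00 × 10^8 m/s.

2.57 × 10^8 m/s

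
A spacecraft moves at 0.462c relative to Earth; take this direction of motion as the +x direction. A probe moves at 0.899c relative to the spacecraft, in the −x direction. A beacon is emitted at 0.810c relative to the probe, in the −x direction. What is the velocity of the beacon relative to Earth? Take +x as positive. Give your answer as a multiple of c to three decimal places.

-0.970c

Apply u = (u' + v)/(1 + u'v/c²) successively, working outward toward Earth.
Start: velocity of the spacecraft relative to Earth = 0.4620c.
Compose with the probe (u' = -0.899 in the spacecraft frame): u_1 = (-0.899 + 0.462) / (1 + (-0.899)·0.462) = -0.4370/0.5847 = -0.7474.
Compose with the beacon (u' = -0.810 in the probe frame): u_2 = (-0.810 + (-0.747)) / (1 + (-0.810)·(-0.747)) = -1.5574/1.6054 = -0.9701.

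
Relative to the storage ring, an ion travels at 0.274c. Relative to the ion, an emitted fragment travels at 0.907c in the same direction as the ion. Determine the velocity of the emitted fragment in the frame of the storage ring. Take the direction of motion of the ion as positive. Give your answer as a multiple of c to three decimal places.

With v = 0.274 and u' = 0.907 (in units of c),
u = (u' + v)/(1 + u'v/c²):
u = (0.907 + 0.274) / (1 + 0.907·0.274) = 1.1810/1.2485 = 0.9459

0.946c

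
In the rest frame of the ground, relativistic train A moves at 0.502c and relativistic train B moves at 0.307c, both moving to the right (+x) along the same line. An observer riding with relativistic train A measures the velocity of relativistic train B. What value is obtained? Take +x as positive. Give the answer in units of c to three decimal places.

-0.231c

β_A = 0.502, β_B = 0.307.
Transform to A's frame with the inverse velocity-addition law: u' = (u − v)/(1 − uv/c²), taking u = β_B and v = β_A.
u' = (0.307 − 0.502) / (1 − (0.502)(0.307)) = -0.1950/0.8459 = -0.2305.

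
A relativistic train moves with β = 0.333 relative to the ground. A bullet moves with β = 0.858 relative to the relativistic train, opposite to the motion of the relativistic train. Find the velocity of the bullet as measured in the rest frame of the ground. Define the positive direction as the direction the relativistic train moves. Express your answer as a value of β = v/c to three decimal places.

With v = 0.333 and u' = -0.858 (in units of c),
u = (u' + v)/(1 + u'v/c²):
u = (-0.858 + 0.333) / (1 + (-0.858)·0.333) = -0.5250/0.7143 = -0.7350
(Galilean addition would give -0.525c.)

β = -0.735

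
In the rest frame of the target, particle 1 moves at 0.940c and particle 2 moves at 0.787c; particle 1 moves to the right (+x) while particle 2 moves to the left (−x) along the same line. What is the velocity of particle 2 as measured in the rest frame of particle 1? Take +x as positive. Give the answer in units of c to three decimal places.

-0.993c

β_A = 0.940, β_B = -0.787.
Transform to A's frame with the inverse velocity-addition law: u' = (u − v)/(1 − uv/c²), taking u = β_B and v = β_A.
u' = (-0.787 − 0.940) / (1 − (0.940)(-0.787)) = -1.7270/1.7398 = -0.9927.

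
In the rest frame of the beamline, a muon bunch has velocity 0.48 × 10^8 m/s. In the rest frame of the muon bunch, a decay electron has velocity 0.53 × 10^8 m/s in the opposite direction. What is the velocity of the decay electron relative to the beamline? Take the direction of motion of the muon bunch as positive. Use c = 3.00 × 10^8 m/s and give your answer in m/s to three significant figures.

-5.15 × 10^6 m/s

In units of c (dividing by 3.00 × 10^8 m/s): v = 0.160, u' = -0.177.
u = (u' + v)/(1 + u'v/c²):
u = (-0.177 + 0.160) / (1 + (-0.177)·0.160) = -0.0167/0.9717 = -0.0172
(Galilean addition would give -0.017c.)
Converting back: u = -0.0172 × 3.00 × 10^8 m/s.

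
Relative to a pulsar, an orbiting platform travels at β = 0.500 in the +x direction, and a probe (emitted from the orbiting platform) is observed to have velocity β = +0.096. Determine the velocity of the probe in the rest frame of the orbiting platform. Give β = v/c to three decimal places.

β = -0.424

Invert the composition law: u' = (u − v)/(1 − uv/c²).
u' = (0.096 − 0.500) / (1 − (0.096)(0.500)) = -0.4040/0.9520 = -0.4244.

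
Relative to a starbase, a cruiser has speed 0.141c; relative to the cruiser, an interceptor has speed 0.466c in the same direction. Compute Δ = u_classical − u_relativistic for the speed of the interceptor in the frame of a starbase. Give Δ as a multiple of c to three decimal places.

Galilean: u_cl = 0.466 + 0.141 = 0.6070.
Relativistic: u_rel = (0.466 + 0.141) / (1 + 0.466·0.141) = 0.6070/1.0657 = 0.5696.
Δ = 0.6070 − 0.5696 = 0.0374.

Δ = 0.037c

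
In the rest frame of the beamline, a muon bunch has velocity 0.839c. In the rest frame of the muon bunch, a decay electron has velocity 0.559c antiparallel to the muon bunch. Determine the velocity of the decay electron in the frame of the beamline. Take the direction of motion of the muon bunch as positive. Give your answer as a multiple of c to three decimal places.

With v = 0.839 and u' = -0.559 (in units of c),
u = (u' + v)/(1 + u'v/c²):
u = (-0.559 + 0.839) / (1 + (-0.559)·0.839) = 0.2800/0.5310 = 0.5273

+0.527c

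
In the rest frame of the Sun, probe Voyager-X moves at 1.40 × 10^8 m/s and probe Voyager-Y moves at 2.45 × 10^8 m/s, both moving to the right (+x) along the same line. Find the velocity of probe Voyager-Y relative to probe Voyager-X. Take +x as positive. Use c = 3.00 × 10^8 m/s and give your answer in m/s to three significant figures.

+1.70 × 10^8 m/s

β_A = 0.467, β_B = 0.817 (dividing each by c = 3.00 × 10^8 m/s).
Transform to A's frame with the inverse velocity-addition law: u' = (u − v)/(1 − uv/c²), taking u = β_B and v = β_A.
u' = (0.817 − 0.467) / (1 − (0.467)(0.817)) = 0.3500/0.6189 = 0.5655.
u' = 0.5655 × 3.00 × 10^8 m/s.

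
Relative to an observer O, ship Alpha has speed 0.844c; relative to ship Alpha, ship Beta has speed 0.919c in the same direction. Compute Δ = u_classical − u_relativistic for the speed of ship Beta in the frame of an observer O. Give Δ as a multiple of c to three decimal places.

Galilean: u_cl = 0.919 + 0.844 = 1.7630.
Relativistic: u_rel = (0.919 + 0.844) / (1 + 0.919·0.844) = 1.7630/1.7756 = 0.9929.
Δ = 1.7630 − 0.9929 = 0.7701.
(The classical prediction exceeds c; the relativistic result does not.)

Δ = 0.770c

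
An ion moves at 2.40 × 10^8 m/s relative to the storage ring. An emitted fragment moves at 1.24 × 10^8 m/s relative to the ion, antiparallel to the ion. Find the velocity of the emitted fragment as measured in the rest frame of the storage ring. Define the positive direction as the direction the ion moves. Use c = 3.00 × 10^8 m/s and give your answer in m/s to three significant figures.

In units of c (dividing by 3.00 × 10^8 m/s): v = 0.800, u' = -0.413.
u = (u' + v)/(1 + u'v/c²):
u = (-0.413 + 0.800) / (1 + (-0.413)·0.800) = 0.3867/0.6693 = 0.5777
Converting back: u = 0.5777 × 3.00 × 10^8 m/s.

+1.73 × 10^8 m/s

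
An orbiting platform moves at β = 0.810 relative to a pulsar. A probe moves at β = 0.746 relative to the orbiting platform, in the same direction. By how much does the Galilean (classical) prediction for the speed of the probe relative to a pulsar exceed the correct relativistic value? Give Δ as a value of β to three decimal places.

Galilean: u_cl = 0.746 + 0.810 = 1.5560.
Relativistic: u_rel = (0.746 + 0.810) / (1 + 0.746·0.810) = 1.5560/1.6043 = 0.9699.
Δ = 1.5560 − 0.9699 = 0.5861.
(The classical prediction exceeds c; the relativistic result does not.)

Δ = 0.586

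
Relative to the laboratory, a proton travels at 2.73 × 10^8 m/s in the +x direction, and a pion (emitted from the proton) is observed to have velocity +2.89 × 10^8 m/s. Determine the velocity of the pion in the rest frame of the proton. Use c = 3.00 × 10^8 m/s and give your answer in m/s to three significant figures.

v = 0.910c, u = 0.963c.
Invert the composition law: u' = (u − v)/(1 − uv/c²).
u' = (0.963 − 0.910) / (1 − (0.963)(0.910)) = 0.0533/0.1234 = 0.4323.
u' = 0.4323 × 3.00 × 10^8 m/s.

+1.30 × 10^8 m/s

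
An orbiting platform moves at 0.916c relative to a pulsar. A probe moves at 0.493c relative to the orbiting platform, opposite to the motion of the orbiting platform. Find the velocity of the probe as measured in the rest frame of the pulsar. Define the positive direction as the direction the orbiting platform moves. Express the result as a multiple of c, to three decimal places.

With v = 0.916 and u' = -0.493 (in units of c),
u = (u' + v)/(1 + u'v/c²):
u = (-0.493 + 0.916) / (1 + (-0.493)·0.916) = 0.4230/0.5484 = 0.7713

+0.771c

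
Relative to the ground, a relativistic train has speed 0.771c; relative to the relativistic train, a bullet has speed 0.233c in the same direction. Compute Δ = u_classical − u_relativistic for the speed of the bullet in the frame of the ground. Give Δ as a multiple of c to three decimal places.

Galilean: u_cl = 0.233 + 0.771 = 1.0040.
Relativistic: u_rel = (0.233 + 0.771) / (1 + 0.233·0.771) = 1.0040/1.1796 = 0.8511.
Δ = 1.0040 − 0.8511 = 0.1529.
(The classical prediction exceeds c; the relativistic result does not.)

Δ = 0.153c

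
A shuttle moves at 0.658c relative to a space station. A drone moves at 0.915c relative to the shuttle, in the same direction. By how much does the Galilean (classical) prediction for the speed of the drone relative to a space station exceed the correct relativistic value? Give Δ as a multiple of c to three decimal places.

Δ = 0.591c

Galilean: u_cl = 0.915 + 0.658 = 1.5730.
Relativistic: u_rel = (0.915 + 0.658) / (1 + 0.915·0.658) = 1.5730/1.6021 = 0.9819.
Δ = 1.5730 − 0.9819 = 0.5911.
(The classical prediction exceeds c; the relativistic result does not.)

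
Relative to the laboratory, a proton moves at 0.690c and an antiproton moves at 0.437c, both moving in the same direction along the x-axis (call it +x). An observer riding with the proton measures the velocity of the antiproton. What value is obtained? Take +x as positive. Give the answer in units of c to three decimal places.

-0.362c

β_A = 0.690, β_B = 0.437.
Transform to A's frame with the inverse velocity-addition law: u' = (u − v)/(1 − uv/c²), taking u = β_B and v = β_A.
u' = (0.437 − 0.690) / (1 − (0.690)(0.437)) = -0.2530/0.6985 = -0.3622.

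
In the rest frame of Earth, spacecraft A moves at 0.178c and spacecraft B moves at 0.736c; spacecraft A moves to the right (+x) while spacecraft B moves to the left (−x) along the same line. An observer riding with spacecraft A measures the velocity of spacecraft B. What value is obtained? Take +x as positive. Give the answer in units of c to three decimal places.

β_A = 0.178, β_B = -0.736.
Transform to A's frame with the inverse velocity-addition law: u' = (u − v)/(1 − uv/c²), taking u = β_B and v = β_A.
u' = (-0.736 − 0.178) / (1 − (0.178)(-0.736)) = -0.9140/1.1310 = -0.8081.

-0.808c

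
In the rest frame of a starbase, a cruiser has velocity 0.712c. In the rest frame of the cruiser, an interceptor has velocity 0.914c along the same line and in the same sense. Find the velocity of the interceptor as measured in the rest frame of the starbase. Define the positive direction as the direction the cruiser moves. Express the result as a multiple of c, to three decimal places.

0.985c

With v = 0.712 and u' = 0.914 (in units of c),
u = (u' + v)/(1 + u'v/c²):
u = (0.914 + 0.712) / (1 + 0.914·0.712) = 1.6260/1.6508 = 0.9850
(Galilean addition would give +1.626c, exceeding c.)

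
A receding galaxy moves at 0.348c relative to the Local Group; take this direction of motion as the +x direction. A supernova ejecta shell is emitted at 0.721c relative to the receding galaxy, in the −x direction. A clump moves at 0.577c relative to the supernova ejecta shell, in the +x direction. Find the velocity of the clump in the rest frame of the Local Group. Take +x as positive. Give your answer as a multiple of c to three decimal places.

Apply u = (u' + v)/(1 + u'v/c²) successively, working outward toward the Local Group.
Start: velocity of the receding galaxy relative to the Local Group = 0.3480c.
Compose with the supernova ejecta shell (u' = -0.721 in the receding galaxy frame): u_1 = (-0.721 + 0.348) / (1 + (-0.721)·0.348) = -0.3730/0.7491 = -0.4979.
Compose with the clump (u' = 0.577 in the supernova ejecta shell frame): u_2 = (0.577 + (-0.498)) / (1 + 0.577·(-0.498)) = 0.0791/0.7127 = 0.1109.

+0.111c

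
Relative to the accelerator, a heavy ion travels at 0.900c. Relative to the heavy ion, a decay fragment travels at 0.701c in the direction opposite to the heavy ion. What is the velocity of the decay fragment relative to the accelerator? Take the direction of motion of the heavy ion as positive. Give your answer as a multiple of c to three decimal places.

+0.539c

With v = 0.900 and u' = -0.701 (in units of c),
u = (u' + v)/(1 + u'v/c²):
u = (-0.701 + 0.900) / (1 + (-0.701)·0.900) = 0.1990/0.3691 = 0.5391
(Galilean addition would give +0.199c.)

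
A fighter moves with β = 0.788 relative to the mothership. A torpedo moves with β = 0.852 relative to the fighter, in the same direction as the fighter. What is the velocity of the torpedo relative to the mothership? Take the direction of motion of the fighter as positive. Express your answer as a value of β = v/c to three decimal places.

β = 0.981

With v = 0.788 and u' = 0.852 (in units of c),
u = (u' + v)/(1 + u'v/c²):
u = (0.852 + 0.788) / (1 + 0.852·0.788) = 1.6400/1.6714 = 0.9812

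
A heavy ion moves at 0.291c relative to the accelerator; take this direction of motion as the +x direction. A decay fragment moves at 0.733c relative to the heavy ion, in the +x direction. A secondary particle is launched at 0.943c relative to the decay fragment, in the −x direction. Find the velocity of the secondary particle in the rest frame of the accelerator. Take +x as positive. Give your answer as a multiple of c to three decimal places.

Apply u = (u' + v)/(1 + u'v/c²) successively, working outward toward the accelerator.
Start: velocity of the heavy ion relative to the accelerator = 0.2910c.
Compose with the decay fragment (u' = 0.733 in the heavy ion frame): u_1 = (0.733 + 0.291) / (1 + 0.733·0.291) = 1.0240/1.2133 = 0.8440.
Compose with the secondary particle (u' = -0.943 in the decay fragment frame): u_2 = (-0.943 + 0.844) / (1 + (-0.943)·0.844) = -0.0990/0.2041 = -0.4851.

-0.485c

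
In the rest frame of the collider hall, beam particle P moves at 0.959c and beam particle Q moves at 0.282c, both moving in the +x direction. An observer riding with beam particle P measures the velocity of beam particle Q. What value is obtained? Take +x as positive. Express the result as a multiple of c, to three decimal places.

-0.928c

β_A = 0.959, β_B = 0.282.
Transform to A's frame with the inverse velocity-addition law: u' = (u − v)/(1 − uv/c²), taking u = β_B and v = β_A.
u' = (0.282 − 0.959) / (1 − (0.959)(0.282)) = -0.6770/0.7296 = -0.9280.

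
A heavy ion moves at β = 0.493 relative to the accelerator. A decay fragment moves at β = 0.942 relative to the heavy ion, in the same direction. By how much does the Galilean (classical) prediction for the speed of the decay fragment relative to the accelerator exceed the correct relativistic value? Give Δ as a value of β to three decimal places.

Δ = 0.455

Galilean: u_cl = 0.942 + 0.493 = 1.4350.
Relativistic: u_rel = (0.942 + 0.493) / (1 + 0.942·0.493) = 1.4350/1.4644 = 0.9799.
Δ = 1.4350 − 0.9799 = 0.4551.
(The classical prediction exceeds c; the relativistic result does not.)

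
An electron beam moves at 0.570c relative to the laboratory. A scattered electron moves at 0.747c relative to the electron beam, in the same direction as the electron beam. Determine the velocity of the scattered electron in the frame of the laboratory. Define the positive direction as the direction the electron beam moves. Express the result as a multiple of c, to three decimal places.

With v = 0.570 and u' = 0.747 (in units of c),
u = (u' + v)/(1 + u'v/c²):
u = (0.747 + 0.570) / (1 + 0.747·0.570) = 1.3170/1.4258 = 0.9237

0.924c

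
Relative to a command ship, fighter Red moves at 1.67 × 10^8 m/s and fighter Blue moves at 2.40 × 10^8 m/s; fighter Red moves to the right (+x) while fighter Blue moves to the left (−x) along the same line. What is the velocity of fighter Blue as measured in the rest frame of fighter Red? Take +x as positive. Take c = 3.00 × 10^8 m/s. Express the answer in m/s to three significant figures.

β_A = 0.557, β_B = -0.800 (dividing each by c = 3.00 × 10^8 m/s).
Transform to A's frame with the inverse velocity-addition law: u' = (u − v)/(1 − uv/c²), taking u = β_B and v = β_A.
u' = (-0.800 − 0.557) / (1 − (0.557)(-0.800)) = -1.3567/1.4453 = -0.9387.
u' = -0.9387 × 3.00 × 10^8 m/s.

-2.82 × 10^8 m/s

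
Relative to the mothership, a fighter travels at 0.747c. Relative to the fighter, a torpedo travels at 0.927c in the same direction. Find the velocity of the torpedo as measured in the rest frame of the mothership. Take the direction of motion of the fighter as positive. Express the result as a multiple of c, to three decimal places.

With v = 0.747 and u' = 0.927 (in units of c),
u = (u' + v)/(1 + u'v/c²):
u = (0.927 + 0.747) / (1 + 0.927·0.747) = 1.6740/1.6925 = 0.9891
(Galilean addition would give +1.674c, exceeding c.)

0.989c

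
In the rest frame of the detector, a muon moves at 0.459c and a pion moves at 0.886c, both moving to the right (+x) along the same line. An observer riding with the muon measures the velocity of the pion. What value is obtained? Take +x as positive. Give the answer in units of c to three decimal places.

+0.720c

β_A = 0.459, β_B = 0.886.
Transform to A's frame with the inverse velocity-addition law: u' = (u − v)/(1 − uv/c²), taking u = β_B and v = β_A.
u' = (0.886 − 0.459) / (1 − (0.459)(0.886)) = 0.4270/0.5933 = 0.7197.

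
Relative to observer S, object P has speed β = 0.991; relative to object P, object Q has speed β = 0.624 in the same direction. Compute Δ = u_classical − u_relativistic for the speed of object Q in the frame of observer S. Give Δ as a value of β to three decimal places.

Δ = 0.617

Galilean: u_cl = 0.624 + 0.991 = 1.6150.
Relativistic: u_rel = (0.624 + 0.991) / (1 + 0.624·0.991) = 1.6150/1.6184 = 0.9979.
Δ = 1.6150 − 0.9979 = 0.6171.
(The classical prediction exceeds c; the relativistic result does not.)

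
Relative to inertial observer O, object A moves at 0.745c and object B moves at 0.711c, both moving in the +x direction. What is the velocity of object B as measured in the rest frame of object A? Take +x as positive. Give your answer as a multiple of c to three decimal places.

β_A = 0.745, β_B = 0.711.
Transform to A's frame with the inverse velocity-addition law: u' = (u − v)/(1 − uv/c²), taking u = β_B and v = β_A.
u' = (0.711 − 0.745) / (1 − (0.745)(0.711)) = -0.0340/0.4703 = -0.0723.

-0.072c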